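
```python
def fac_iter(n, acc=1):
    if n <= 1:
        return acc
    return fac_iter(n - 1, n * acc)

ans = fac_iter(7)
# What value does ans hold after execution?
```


fac_iter(7, 1)
= fac_iter(6, 7 * 1) = fac_iter(6, 7)
= fac_iter(5, 6 * 7) = fac_iter(5, 42)
= fac_iter(4, 5 * 42) = fac_iter(4, 210)
= fac_iter(3, 4 * 210) = fac_iter(3, 840)
= fac_iter(2, 3 * 840) = fac_iter(2, 2520)
= fac_iter(1, 2 * 2520) = fac_iter(1, 5040)
n <= 1, return acc = 5040


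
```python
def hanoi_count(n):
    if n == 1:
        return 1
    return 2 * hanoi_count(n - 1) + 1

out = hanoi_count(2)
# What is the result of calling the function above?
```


hanoi_count(2)
= 2 * hanoi_count(1) + 1
Now compute bottom-up:
hanoi_count(1) = 1
hanoi_count(2) = 2 * 1 + 1 = 3
= 3


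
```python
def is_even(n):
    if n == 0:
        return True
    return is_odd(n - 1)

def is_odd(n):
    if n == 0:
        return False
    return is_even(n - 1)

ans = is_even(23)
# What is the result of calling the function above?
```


is_even(23)
= is_odd(22)
= is_even(21)
= is_odd(20)
= is_even(19)
= is_odd(18)
= is_even(17)
= is_odd(16)
= is_even(15)
= is_odd(14)
= is_even(13)
= is_odd(12)
= is_even(11)
= is_odd(10)
= is_even(9)
= is_odd(8)
= is_even(7)
= is_odd(6)
= is_even(5)
= is_odd(4)
= is_even(3)
= is_odd(2)
= is_even(1)
= is_odd(0)
n == 0: return False
= False


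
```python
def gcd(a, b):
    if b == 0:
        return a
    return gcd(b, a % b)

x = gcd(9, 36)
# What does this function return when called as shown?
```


gcd(9, 36)
= gcd(36, 9 % 36) = gcd(36, 9)
= gcd(9, 36 % 9) = gcd(9, 0)
b == 0, return a = 9


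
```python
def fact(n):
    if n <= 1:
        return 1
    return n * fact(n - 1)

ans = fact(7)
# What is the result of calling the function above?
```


fact(7)
= 7 * fact(6)
= 7 * 6 * fact(5)
= 7 * 6 * 5 * fact(4)
= 7 * 6 * 5 * 4 * fact(3)
= 7 * 6 * 5 * 4 * 3 * fact(2)
= 7 * 6 * 5 * 4 * 3 * 2 * fact(1)
= 7 * 6 * 5 * 4 * 3 * 2 * 1
= 5040


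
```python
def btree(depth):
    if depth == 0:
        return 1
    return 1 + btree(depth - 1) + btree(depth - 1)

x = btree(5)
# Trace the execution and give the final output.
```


btree(5)
= 1 + btree(4) + btree(4)
= 1 + 2 * btree(4)
btree(k) = 2^(k+1) - 1
btree(0) = 1
btree(1) = 3
btree(2) = 7
btree(3) = 15
btree(4) = 31
btree(5) = 2^6 - 1 = 63


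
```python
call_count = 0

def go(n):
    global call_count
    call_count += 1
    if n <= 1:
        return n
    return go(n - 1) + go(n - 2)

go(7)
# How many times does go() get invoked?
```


go(7) calls go(6) and go(5); each non-base call branches into two more.
Let C(k) = total number of calls made by go(k), including the call to go(k) itself.
Base cases: C(0) = 1, C(1) = 1
Recurrence: C(k) = 1 + C(k-1) + C(k-2)
  C(2) = 1 + C(1) + C(0) = 1 + 1 + 1 = 3
  C(3) = 1 + C(2) + C(1) = 1 + 3 + 1 = 5
  C(4) = 1 + C(3) + C(2) = 1 + 5 + 3 = 9
  C(5) = 1 + C(4) + C(3) = 1 + 9 + 5 = 15
  C(6) = 1 + C(5) + C(4) = 1 + 15 + 9 = 25
  C(7) = 1 + C(6) + C(5) = 1 + 25 + 15 = 41
Total calls = C(7) = 41


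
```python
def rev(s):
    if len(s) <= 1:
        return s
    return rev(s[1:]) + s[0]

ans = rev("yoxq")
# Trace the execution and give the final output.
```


rev("yoxq")
= rev("oxq") + "y"
= rev("xq") + "o" + "y"
= rev("q") + "x" + "o" + "y"
= "q" + "x" + "o" + "y"
= "qxoy"


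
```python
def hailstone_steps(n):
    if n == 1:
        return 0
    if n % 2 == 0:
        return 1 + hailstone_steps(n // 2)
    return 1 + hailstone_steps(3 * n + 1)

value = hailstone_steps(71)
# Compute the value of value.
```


hailstone_steps(71)
71 is odd -> 3*71+1 = 214 -> hailstone_steps(214)
214 is even -> hailstone_steps(107)
107 is odd -> 3*107+1 = 322 -> hailstone_steps(322)
322 is even -> hailstone_steps(161)
161 is odd -> 3*161+1 = 484 -> hailstone_steps(484)
484 is even -> hailstone_steps(242)
242 is even -> hailstone_steps(121)
121 is odd -> 3*121+1 = 364 -> hailstone_steps(364)
364 is even -> hailstone_steps(182)
182 is even -> hailstone_steps(91)
91 is odd -> 3*91+1 = 274 -> hailstone_steps(274)
274 is even -> hailstone_steps(137)
137 is odd -> 3*137+1 = 412 -> hailstone_steps(412)
412 is even -> hailstone_steps(206)
206 is even -> hailstone_steps(103)
103 is odd -> 3*103+1 = 310 -> hailstone_steps(310)
310 is even -> hailstone_steps(155)
155 is odd -> 3*155+1 = 466 -> hailstone_steps(466)
466 is even -> hailstone_steps(233)
233 is odd -> 3*233+1 = 700 -> hailstone_steps(700)
700 is even -> hailstone_steps(350)
350 is even -> hailstone_steps(175)
175 is odd -> 3*175+1 = 526 -> hailstone_steps(526)
526 is even -> hailstone_steps(263)
263 is odd -> 3*263+1 = 790 -> hailstone_steps(790)
790 is even -> hailstone_steps(395)
395 is odd -> 3*395+1 = 1186 -> hailstone_steps(1186)
1186 is even -> hailstone_steps(593)
593 is odd -> 3*593+1 = 1780 -> hailstone_steps(1780)
1780 is even -> hailstone_steps(890)
890 is even -> hailstone_steps(445)
445 is odd -> 3*445+1 = 1336 -> hailstone_steps(1336)
1336 is even -> hailstone_steps(668)
668 is even -> hailstone_steps(334)
334 is even -> hailstone_steps(167)
167 is odd -> 3*167+1 = 502 -> hailstone_steps(502)
502 is even -> hailstone_steps(251)
251 is odd -> 3*251+1 = 754 -> hailstone_steps(754)
754 is even -> hailstone_steps(377)
377 is odd -> 3*377+1 = 1132 -> hailstone_steps(1132)
1132 is even -> hailstone_steps(566)
566 is even -> hailstone_steps(283)
283 is odd -> 3*283+1 = 850 -> hailstone_steps(850)
850 is even -> hailstone_steps(425)
425 is odd -> 3*425+1 = 1276 -> hailstone_steps(1276)
1276 is even -> hailstone_steps(638)
638 is even -> hailstone_steps(319)
319 is odd -> 3*319+1 = 958 -> hailstone_steps(958)
958 is even -> hailstone_steps(479)
479 is odd -> 3*479+1 = 1438 -> hailstone_steps(1438)
1438 is even -> hailstone_steps(719)
719 is odd -> 3*719+1 = 2158 -> hailstone_steps(2158)
2158 is even -> hailstone_steps(1079)
1079 is odd -> 3*1079+1 = 3238 -> hailstone_steps(3238)
3238 is even -> hailstone_steps(1619)
1619 is odd -> 3*1619+1 = 4858 -> hailstone_steps(4858)
4858 is even -> hailstone_steps(2429)
2429 is odd -> 3*2429+1 = 7288 -> hailstone_steps(7288)
7288 is even -> hailstone_steps(3644)
3644 is even -> hailstone_steps(1822)
1822 is even -> hailstone_steps(911)
911 is odd -> 3*911+1 = 2734 -> hailstone_steps(2734)
2734 is even -> hailstone_steps(1367)
1367 is odd -> 3*1367+1 = 4102 -> hailstone_steps(4102)
4102 is even -> hailstone_steps(2051)
2051 is odd -> 3*2051+1 = 6154 -> hailstone_steps(6154)
6154 is even -> hailstone_steps(3077)
3077 is odd -> 3*3077+1 = 9232 -> hailstone_steps(9232)
9232 is even -> hailstone_steps(4616)
4616 is even -> hailstone_steps(2308)
2308 is even -> hailstone_steps(1154)
1154 is even -> hailstone_steps(577)
577 is odd -> 3*577+1 = 1732 -> hailstone_steps(1732)
1732 is even -> hailstone_steps(866)
866 is even -> hailstone_steps(433)
433 is odd -> 3*433+1 = 1300 -> hailstone_steps(1300)
1300 is even -> hailstone_steps(650)
650 is even -> hailstone_steps(325)
325 is odd -> 3*325+1 = 976 -> hailstone_steps(976)
976 is even -> hailstone_steps(488)
488 is even -> hailstone_steps(244)
244 is even -> hailstone_steps(122)
122 is even -> hailstone_steps(61)
61 is odd -> 3*61+1 = 184 -> hailstone_steps(184)
184 is even -> hailstone_steps(92)
92 is even -> hailstone_steps(46)
46 is even -> hailstone_steps(23)
23 is odd -> 3*23+1 = 70 -> hailstone_steps(70)
70 is even -> hailstone_steps(35)
35 is odd -> 3*35+1 = 106 -> hailstone_steps(106)
106 is even -> hailstone_steps(53)
53 is odd -> 3*53+1 = 160 -> hailstone_steps(160)
160 is even -> hailstone_steps(80)
80 is even -> hailstone_steps(40)
40 is even -> hailstone_steps(20)
20 is even -> hailstone_steps(10)
10 is even -> hailstone_steps(5)
5 is odd -> 3*5+1 = 16 -> hailstone_steps(16)
16 is even -> hailstone_steps(8)
8 is even -> hailstone_steps(4)
4 is even -> hailstone_steps(2)
2 is even -> hailstone_steps(1)
Reached 1 after 102 steps
= 102


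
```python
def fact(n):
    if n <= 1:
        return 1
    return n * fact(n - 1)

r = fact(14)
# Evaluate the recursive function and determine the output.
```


fact(14)
= 14 * fact(13)
= 14 * 13 * fact(12)
= 14 * 13 * 12 * fact(11)
= 14 * 13 * 12 * 11 * fact(10)
= 14 * 13 * 12 * 11 * 10 * fact(9)
= 14 * 13 * 12 * 11 * 10 * 9 * fact(8)
= 14 * 13 * 12 * 11 * 10 * 9 * 8 * fact(7)
= 14 * 13 * 12 * 11 * 10 * 9 * 8 * 7 * fact(6)
= 14 * 13 * 12 * 11 * 10 * 9 * 8 * 7 * 6 * fact(5)
= 14 * 13 * 12 * 11 * 10 * 9 * 8 * 7 * 6 * 5 * fact(4)
= 14 * 13 * 12 * 11 * 10 * 9 * 8 * 7 * 6 * 5 * 4 * fact(3)
= 14 * 13 * 12 * 11 * 10 * 9 * 8 * 7 * 6 * 5 * 4 * 3 * fact(2)
= 14 * 13 * 12 * 11 * 10 * 9 * 8 * 7 * 6 * 5 * 4 * 3 * 2 * fact(1)
= 14 * 13 * 12 * 11 * 10 * 9 * 8 * 7 * 6 * 5 * 4 * 3 * 2 * 1
= 87178291200


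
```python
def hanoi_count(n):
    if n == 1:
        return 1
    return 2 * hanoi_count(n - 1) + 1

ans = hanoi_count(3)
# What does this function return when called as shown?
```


hanoi_count(3)
= 2 * hanoi_count(2) + 1
= 2 * (2 * hanoi_count(1) + 1) + 1
Now compute bottom-up:
hanoi_count(1) = 1
hanoi_count(2) = 2 * 1 + 1 = 3
hanoi_count(3) = 2 * 3 + 1 = 7
= 7


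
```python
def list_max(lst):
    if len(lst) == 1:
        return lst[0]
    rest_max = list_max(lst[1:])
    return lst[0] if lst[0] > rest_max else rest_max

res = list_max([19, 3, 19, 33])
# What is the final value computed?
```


list_max([19, 3, 19, 33])
= compare 19 with list_max([3, 19, 33])
= compare 3 with list_max([19, 33])
= compare 19 with list_max([33])
Base: list_max([33]) = 33
compare 19 with 33: max = 33
compare 3 with 33: max = 33
compare 19 with 33: max = 33
= 33


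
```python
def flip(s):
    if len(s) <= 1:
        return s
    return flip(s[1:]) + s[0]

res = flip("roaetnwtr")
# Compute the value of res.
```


flip("roaetnwtr")
= flip("oaetnwtr") + "r"
= flip("aetnwtr") + "o" + "r"
= flip("etnwtr") + "a" + "o" + "r"
= flip("tnwtr") + "e" + "a" + "o" + "r"
= flip("nwtr") + "t" + "e" + "a" + "o" + "r"
= flip("wtr") + "n" + "t" + "e" + "a" + "o" + "r"
= flip("tr") + "w" + "n" + "t" + "e" + "a" + "o" + "r"
= flip("r") + "t" + "w" + "n" + "t" + "e" + "a" + "o" + "r"
= "r" + "t" + "w" + "n" + "t" + "e" + "a" + "o" + "r"
= "rtwnteaor"


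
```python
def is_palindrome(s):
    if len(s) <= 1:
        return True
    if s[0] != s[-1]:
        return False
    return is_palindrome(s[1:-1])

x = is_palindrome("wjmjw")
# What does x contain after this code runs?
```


is_palindrome("wjmjw")
"wjmjw": s[0]='w' == s[-1]='w' -> is_palindrome("jmj")
"jmj": s[0]='j' == s[-1]='j' -> is_palindrome("m")
"m": len <= 1 -> True
= True


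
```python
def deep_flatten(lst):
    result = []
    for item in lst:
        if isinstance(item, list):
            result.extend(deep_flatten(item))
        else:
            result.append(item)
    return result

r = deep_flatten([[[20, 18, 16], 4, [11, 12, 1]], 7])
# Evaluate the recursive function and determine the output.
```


deep_flatten([[[20, 18, 16], 4, [11, 12, 1]], 7])
Processing each element:
  [[20, 18, 16], 4, [11, 12, 1]] is a list -> deep_flatten recursively -> [20, 18, 16, 4, 11, 12, 1]
  7 is not a list -> append 7
= [20, 18, 16, 4, 11, 12, 1, 7]


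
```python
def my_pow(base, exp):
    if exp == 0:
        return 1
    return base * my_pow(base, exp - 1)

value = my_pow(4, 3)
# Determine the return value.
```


my_pow(4, 3)
= 4 * my_pow(4, 2)
= 4 * 4 * my_pow(4, 1)
= 4 * 4 * 4 * my_pow(4, 0)
= 4 * 4 * 4 * 1
= 64


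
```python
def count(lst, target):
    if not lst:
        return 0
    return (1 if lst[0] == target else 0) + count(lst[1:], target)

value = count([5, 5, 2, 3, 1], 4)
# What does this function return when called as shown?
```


count([5, 5, 2, 3, 1], 4)
lst[0]=5 != 4: 0 + count([5, 2, 3, 1], 4)
lst[0]=5 != 4: 0 + count([2, 3, 1], 4)
lst[0]=2 != 4: 0 + count([3, 1], 4)
lst[0]=3 != 4: 0 + count([1], 4)
lst[0]=1 != 4: 0 + count([], 4)
= 0


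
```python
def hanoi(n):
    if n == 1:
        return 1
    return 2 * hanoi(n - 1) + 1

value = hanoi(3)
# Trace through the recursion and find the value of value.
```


hanoi(3)
= 2 * hanoi(2) + 1
= 2 * (2 * hanoi(1) + 1) + 1
Now compute bottom-up:
hanoi(1) = 1
hanoi(2) = 2 * 1 + 1 = 3
hanoi(3) = 2 * 3 + 1 = 7
= 7


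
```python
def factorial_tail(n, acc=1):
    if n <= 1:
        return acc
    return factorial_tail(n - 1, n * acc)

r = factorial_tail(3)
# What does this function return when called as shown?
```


factorial_tail(3, 1)
= factorial_tail(2, 3 * 1) = factorial_tail(2, 3)
= factorial_tail(1, 2 * 3) = factorial_tail(1, 6)
n <= 1, return acc = 6


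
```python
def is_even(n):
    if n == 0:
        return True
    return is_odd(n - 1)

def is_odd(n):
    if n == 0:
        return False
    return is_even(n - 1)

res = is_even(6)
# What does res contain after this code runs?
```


is_even(6)
= is_odd(5)
= is_even(4)
= is_odd(3)
= is_even(2)
= is_odd(1)
= is_even(0)
n == 0: return True
= True


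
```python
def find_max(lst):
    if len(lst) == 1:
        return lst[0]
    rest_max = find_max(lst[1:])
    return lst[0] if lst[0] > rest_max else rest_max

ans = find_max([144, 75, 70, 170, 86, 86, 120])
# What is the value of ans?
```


find_max([144, 75, 70, 170, 86, 86, 120])
= compare 144 with find_max([75, 70, 170, 86, 86, 120])
= compare 75 with find_max([70, 170, 86, 86, 120])
= compare 70 with find_max([170, 86, 86, 120])
= compare 170 with find_max([86, 86, 120])
= compare 86 with find_max([86, 120])
= compare 86 with find_max([120])
Base: find_max([120]) = 120
compare 86 with 120: max = 120
compare 86 with 120: max = 120
compare 170 with 120: max = 170
compare 70 with 170: max = 170
compare 75 with 170: max = 170
compare 144 with 170: max = 170
= 170


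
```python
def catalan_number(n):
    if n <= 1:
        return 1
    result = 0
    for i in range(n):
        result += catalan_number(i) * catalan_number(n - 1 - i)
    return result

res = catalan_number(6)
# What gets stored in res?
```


catalan_number(6)
= sum of catalan_number(i) * catalan_number(6-1-i) for i in 0..5
First compute sub-values bottom-up:
  catalan_number(0) = 1, catalan_number(1) = 1
  catalan_number(2) = 1*1 + 1*1 = 2
  catalan_number(3) = 1*2 + 1*1 + 2*1 = 5
  catalan_number(4) = 1*5 + 1*2 + 2*1 + 5*1 = 14
  catalan_number(5) = 1*14 + 1*5 + 2*2 + 5*1 + 14*1 = 42
Now catalan_number(6):
  catalan_number(0)*catalan_number(5) = 1*42 = 42
  catalan_number(1)*catalan_number(4) = 1*14 = 14
  catalan_number(2)*catalan_number(3) = 2*5 = 10
  catalan_number(3)*catalan_number(2) = 5*2 = 10
  catalan_number(4)*catalan_number(1) = 14*1 = 14
  catalan_number(5)*catalan_number(0) = 42*1 = 42
= 42 + 14 + 10 + 10 + 14 + 42
= 132


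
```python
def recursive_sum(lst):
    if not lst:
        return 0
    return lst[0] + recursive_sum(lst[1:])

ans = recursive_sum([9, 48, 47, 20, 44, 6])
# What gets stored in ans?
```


recursive_sum([9, 48, 47, 20, 44, 6])
= 9 + recursive_sum([48, 47, 20, 44, 6])
= 9 + 48 + recursive_sum([47, 20, 44, 6])
= 9 + 48 + 47 + recursive_sum([20, 44, 6])
= 9 + 48 + 47 + 20 + recursive_sum([44, 6])
= 9 + 48 + 47 + 20 + 44 + recursive_sum([6])
= 9 + 48 + 47 + 20 + 44 + 6 + recursive_sum([])
= 9 + 48 + 47 + 20 + 44 + 6 + 0
= 174


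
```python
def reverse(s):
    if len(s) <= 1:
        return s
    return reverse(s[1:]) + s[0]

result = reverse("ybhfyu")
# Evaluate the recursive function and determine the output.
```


reverse("ybhfyu")
= reverse("bhfyu") + "y"
= reverse("hfyu") + "b" + "y"
= reverse("fyu") + "h" + "b" + "y"
= reverse("yu") + "f" + "h" + "b" + "y"
= reverse("u") + "y" + "f" + "h" + "b" + "y"
= "u" + "y" + "f" + "h" + "b" + "y"
= "uyfhby"


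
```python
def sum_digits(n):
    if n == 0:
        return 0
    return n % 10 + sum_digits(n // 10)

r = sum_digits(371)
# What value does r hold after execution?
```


sum_digits(371)
= 1 + sum_digits(37)
= 1 + 7 + sum_digits(3)
= 1 + 7 + 3 + sum_digits(0)
= 1 + 7 + 3 + 0
= 11


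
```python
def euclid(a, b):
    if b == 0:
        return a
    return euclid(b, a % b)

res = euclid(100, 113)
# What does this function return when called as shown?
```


euclid(100, 113)
= euclid(113, 100 % 113) = euclid(113, 100)
= euclid(100, 113 % 100) = euclid(100, 13)
= euclid(13, 100 % 13) = euclid(13, 9)
= euclid(9, 13 % 9) = euclid(9, 4)
= euclid(4, 9 % 4) = euclid(4, 1)
= euclid(1, 4 % 1) = euclid(1, 0)
b == 0, return a = 1


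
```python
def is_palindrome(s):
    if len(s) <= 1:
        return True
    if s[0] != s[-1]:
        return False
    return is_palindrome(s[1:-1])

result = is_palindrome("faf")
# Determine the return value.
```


is_palindrome("faf")
"faf": s[0]='f' == s[-1]='f' -> is_palindrome("a")
"a": len <= 1 -> True
= True


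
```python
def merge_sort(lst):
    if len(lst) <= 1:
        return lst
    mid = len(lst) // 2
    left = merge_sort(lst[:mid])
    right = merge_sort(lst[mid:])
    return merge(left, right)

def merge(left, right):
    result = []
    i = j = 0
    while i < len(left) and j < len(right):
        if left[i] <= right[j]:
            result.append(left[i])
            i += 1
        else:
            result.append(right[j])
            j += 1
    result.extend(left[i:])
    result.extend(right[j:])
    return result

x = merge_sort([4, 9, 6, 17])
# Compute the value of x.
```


merge_sort([4, 9, 6, 17])
Split into [4, 9] and [6, 17]
Left sorted: [4, 9]
Right sorted: [6, 17]
Merge [4, 9] and [6, 17]
= [4, 6, 9, 17]


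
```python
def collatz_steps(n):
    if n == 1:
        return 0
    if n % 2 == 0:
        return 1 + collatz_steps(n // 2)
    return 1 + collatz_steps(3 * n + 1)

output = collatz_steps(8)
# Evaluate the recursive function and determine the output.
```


collatz_steps(8)
8 is even -> collatz_steps(4)
4 is even -> collatz_steps(2)
2 is even -> collatz_steps(1)
Reached 1 after 3 steps
= 3


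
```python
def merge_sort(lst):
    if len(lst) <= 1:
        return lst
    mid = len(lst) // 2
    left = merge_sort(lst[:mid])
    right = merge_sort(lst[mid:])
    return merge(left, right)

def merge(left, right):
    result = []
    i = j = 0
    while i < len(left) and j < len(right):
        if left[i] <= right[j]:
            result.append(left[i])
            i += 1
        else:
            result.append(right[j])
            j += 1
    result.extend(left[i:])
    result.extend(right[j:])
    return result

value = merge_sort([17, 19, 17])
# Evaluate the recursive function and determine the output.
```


merge_sort([17, 19, 17])
Split into [17] and [19, 17]
Left sorted: [17]
Right sorted: [17, 19]
Merge [17] and [17, 19]
= [17, 17, 19]


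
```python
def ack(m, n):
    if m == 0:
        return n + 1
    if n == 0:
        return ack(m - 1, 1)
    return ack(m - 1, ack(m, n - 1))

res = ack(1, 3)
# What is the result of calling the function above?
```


ack(1, 3)
= ack(0, ack(1, 2))
First compute ack(1, 2) = 4
= ack(0, 4)
= 5


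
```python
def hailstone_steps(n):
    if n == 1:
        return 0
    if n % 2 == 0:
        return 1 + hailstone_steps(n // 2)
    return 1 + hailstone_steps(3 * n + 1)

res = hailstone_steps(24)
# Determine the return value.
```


hailstone_steps(24)
24 is even -> hailstone_steps(12)
12 is even -> hailstone_steps(6)
6 is even -> hailstone_steps(3)
3 is odd -> 3*3+1 = 10 -> hailstone_steps(10)
10 is even -> hailstone_steps(5)
5 is odd -> 3*5+1 = 16 -> hailstone_steps(16)
16 is even -> hailstone_steps(8)
8 is even -> hailstone_steps(4)
4 is even -> hailstone_steps(2)
2 is even -> hailstone_steps(1)
Reached 1 after 10 steps
= 10


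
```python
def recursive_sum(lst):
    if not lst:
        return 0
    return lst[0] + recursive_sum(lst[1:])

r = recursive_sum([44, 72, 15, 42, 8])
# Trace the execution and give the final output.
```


recursive_sum([44, 72, 15, 42, 8])
= 44 + recursive_sum([72, 15, 42, 8])
= 44 + 72 + recursive_sum([15, 42, 8])
= 44 + 72 + 15 + recursive_sum([42, 8])
= 44 + 72 + 15 + 42 + recursive_sum([8])
= 44 + 72 + 15 + 42 + 8 + recursive_sum([])
= 44 + 72 + 15 + 42 + 8 + 0
= 181


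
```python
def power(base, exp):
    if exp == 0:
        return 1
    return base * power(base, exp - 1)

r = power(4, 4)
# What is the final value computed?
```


power(4, 4)
= 4 * power(4, 3)
= 4 * 4 * power(4, 2)
= 4 * 4 * 4 * power(4, 1)
= 4 * 4 * 4 * 4 * power(4, 0)
= 4 * 4 * 4 * 4 * 1
= 256


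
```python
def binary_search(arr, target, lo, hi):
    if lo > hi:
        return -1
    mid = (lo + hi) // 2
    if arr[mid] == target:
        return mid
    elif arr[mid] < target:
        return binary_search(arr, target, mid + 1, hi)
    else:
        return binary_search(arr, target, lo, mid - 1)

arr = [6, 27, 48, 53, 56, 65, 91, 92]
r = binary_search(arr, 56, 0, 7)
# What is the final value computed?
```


binary_search(arr, 56, 0, 7)
lo=0, hi=7, mid=3, arr[mid]=53
53 < 56, search right half
lo=4, hi=7, mid=5, arr[mid]=65
65 > 56, search left half
lo=4, hi=4, mid=4, arr[mid]=56
arr[4] == 56, found at index 4
= 4


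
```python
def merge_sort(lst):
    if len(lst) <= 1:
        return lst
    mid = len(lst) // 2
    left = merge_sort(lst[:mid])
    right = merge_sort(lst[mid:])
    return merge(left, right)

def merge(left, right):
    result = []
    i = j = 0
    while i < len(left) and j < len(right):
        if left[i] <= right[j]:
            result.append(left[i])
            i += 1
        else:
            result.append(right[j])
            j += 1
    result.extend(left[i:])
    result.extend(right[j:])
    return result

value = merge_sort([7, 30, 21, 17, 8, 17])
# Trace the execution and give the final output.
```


merge_sort([7, 30, 21, 17, 8, 17])
Split into [7, 30, 21] and [17, 8, 17]
Left sorted: [7, 21, 30]
Right sorted: [8, 17, 17]
Merge [7, 21, 30] and [8, 17, 17]
= [7, 8, 17, 17, 21, 30]


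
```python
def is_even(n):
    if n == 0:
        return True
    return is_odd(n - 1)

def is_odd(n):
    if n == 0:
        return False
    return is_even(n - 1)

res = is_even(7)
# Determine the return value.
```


is_even(7)
= is_odd(6)
= is_even(5)
= is_odd(4)
= is_even(3)
= is_odd(2)
= is_even(1)
= is_odd(0)
n == 0: return False
= False


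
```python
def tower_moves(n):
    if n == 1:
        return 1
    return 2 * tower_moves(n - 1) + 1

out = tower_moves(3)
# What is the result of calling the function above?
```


tower_moves(3)
= 2 * tower_moves(2) + 1
= 2 * (2 * tower_moves(1) + 1) + 1
Now compute bottom-up:
tower_moves(1) = 1
tower_moves(2) = 2 * 1 + 1 = 3
tower_moves(3) = 2 * 3 + 1 = 7
= 7


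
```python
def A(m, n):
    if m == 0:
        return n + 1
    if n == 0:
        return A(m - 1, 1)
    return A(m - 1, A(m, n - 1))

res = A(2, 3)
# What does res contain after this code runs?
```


A(2, 3)
= A(1, A(2, 2))
First compute A(2, 2) = 7
= A(1, 7)
= 9


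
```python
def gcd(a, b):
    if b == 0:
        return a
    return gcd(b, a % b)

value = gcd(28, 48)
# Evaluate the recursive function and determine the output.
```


gcd(28, 48)
= gcd(48, 28 % 48) = gcd(48, 28)
= gcd(28, 48 % 28) = gcd(28, 20)
= gcd(20, 28 % 20) = gcd(20, 8)
= gcd(8, 20 % 8) = gcd(8, 4)
= gcd(4, 8 % 4) = gcd(4, 0)
b == 0, return a = 4


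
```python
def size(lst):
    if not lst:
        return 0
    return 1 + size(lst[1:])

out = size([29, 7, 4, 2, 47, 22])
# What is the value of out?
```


size([29, 7, 4, 2, 47, 22])
= 1 + size([7, 4, 2, 47, 22])
= 1 + 1 + size([4, 2, 47, 22])
= 1 + 1 + 1 + size([2, 47, 22])
= 1 + 1 + 1 + 1 + size([47, 22])
= 1 + 1 + 1 + 1 + 1 + size([22])
= 1 + 1 + 1 + 1 + 1 + 1 + size([])
= 1 + 1 + 1 + 1 + 1 + 1 + 0
= 6


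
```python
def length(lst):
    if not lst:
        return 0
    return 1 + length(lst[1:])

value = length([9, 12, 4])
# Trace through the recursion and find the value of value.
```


length([9, 12, 4])
= 1 + length([12, 4])
= 1 + 1 + length([4])
= 1 + 1 + 1 + length([])
= 1 + 1 + 1 + 0
= 3


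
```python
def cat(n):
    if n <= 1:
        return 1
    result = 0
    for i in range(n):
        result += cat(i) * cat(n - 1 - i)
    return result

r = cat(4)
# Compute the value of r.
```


cat(4)
= sum of cat(i) * cat(4-1-i) for i in 0..3
First compute sub-values bottom-up:
  cat(0) = 1, cat(1) = 1
  cat(2) = 1*1 + 1*1 = 2
  cat(3) = 1*2 + 1*1 + 2*1 = 5
Now cat(4):
  cat(0)*cat(3) = 1*5 = 5
  cat(1)*cat(2) = 1*2 = 2
  cat(2)*cat(1) = 2*1 = 2
  cat(3)*cat(0) = 5*1 = 5
= 5 + 2 + 2 + 5
= 14


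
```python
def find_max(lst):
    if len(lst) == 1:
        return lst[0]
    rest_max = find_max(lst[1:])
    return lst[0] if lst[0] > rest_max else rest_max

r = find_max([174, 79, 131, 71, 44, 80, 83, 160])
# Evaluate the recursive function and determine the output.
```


find_max([174, 79, 131, 71, 44, 80, 83, 160])
= compare 174 with find_max([79, 131, 71, 44, 80, 83, 160])
= compare 79 with find_max([131, 71, 44, 80, 83, 160])
= compare 131 with find_max([71, 44, 80, 83, 160])
= compare 71 with find_max([44, 80, 83, 160])
= compare 44 with find_max([80, 83, 160])
= compare 80 with find_max([83, 160])
= compare 83 with find_max([160])
Base: find_max([160]) = 160
compare 83 with 160: max = 160
compare 80 with 160: max = 160
compare 44 with 160: max = 160
compare 71 with 160: max = 160
compare 131 with 160: max = 160
compare 79 with 160: max = 160
compare 174 with 160: max = 174
= 174


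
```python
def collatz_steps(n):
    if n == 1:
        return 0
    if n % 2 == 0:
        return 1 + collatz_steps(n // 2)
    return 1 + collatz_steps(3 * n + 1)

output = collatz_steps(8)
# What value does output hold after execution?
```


collatz_steps(8)
8 is even -> collatz_steps(4)
4 is even -> collatz_steps(2)
2 is even -> collatz_steps(1)
Reached 1 after 3 steps
= 3


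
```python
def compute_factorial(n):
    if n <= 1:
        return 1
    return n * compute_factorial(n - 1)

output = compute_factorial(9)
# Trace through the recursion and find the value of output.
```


compute_factorial(9)
= 9 * compute_factorial(8)
= 9 * 8 * compute_factorial(7)
= 9 * 8 * 7 * compute_factorial(6)
= 9 * 8 * 7 * 6 * compute_factorial(5)
= 9 * 8 * 7 * 6 * 5 * compute_factorial(4)
= 9 * 8 * 7 * 6 * 5 * 4 * compute_factorial(3)
= 9 * 8 * 7 * 6 * 5 * 4 * 3 * compute_factorial(2)
= 9 * 8 * 7 * 6 * 5 * 4 * 3 * 2 * compute_factorial(1)
= 9 * 8 * 7 * 6 * 5 * 4 * 3 * 2 * 1
= 362880


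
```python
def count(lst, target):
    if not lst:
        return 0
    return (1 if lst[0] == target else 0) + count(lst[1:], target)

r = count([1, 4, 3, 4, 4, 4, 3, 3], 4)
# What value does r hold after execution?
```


count([1, 4, 3, 4, 4, 4, 3, 3], 4)
lst[0]=1 != 4: 0 + count([4, 3, 4, 4, 4, 3, 3], 4)
lst[0]=4 == 4: 1 + count([3, 4, 4, 4, 3, 3], 4)
lst[0]=3 != 4: 0 + count([4, 4, 4, 3, 3], 4)
lst[0]=4 == 4: 1 + count([4, 4, 3, 3], 4)
lst[0]=4 == 4: 1 + count([4, 3, 3], 4)
lst[0]=4 == 4: 1 + count([3, 3], 4)
lst[0]=3 != 4: 0 + count([3], 4)
lst[0]=3 != 4: 0 + count([], 4)
= 4


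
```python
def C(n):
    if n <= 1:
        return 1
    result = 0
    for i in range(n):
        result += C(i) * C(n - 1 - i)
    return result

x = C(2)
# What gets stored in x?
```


C(2)
= sum of C(i) * C(2-1-i) for i in 0..1
  C(0)*C(1) = 1*1 = 1
  C(1)*C(0) = 1*1 = 1
= 1 + 1
= 2


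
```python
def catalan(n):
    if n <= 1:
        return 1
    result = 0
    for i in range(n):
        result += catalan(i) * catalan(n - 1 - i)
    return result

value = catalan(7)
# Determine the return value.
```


catalan(7)
= sum of catalan(i) * catalan(7-1-i) for i in 0..6
First compute sub-values bottom-up:
  catalan(0) = 1, catalan(1) = 1
  catalan(2) = 1*1 + 1*1 = 2
  catalan(3) = 1*2 + 1*1 + 2*1 = 5
  catalan(4) = 1*5 + 1*2 + 2*1 + 5*1 = 14
  catalan(5) = 1*14 + 1*5 + 2*2 + 5*1 + 14*1 = 42
  catalan(6) = 1*42 + 1*14 + 2*5 + 5*2 + 14*1 + 42*1 = 132
Now catalan(7):
  catalan(0)*catalan(6) = 1*132 = 132
  catalan(1)*catalan(5) = 1*42 = 42
  catalan(2)*catalan(4) = 2*14 = 28
  catalan(3)*catalan(3) = 5*5 = 25
  catalan(4)*catalan(2) = 14*2 = 28
  catalan(5)*catalan(1) = 42*1 = 42
  catalan(6)*catalan(0) = 132*1 = 132
= 132 + 42 + 28 + 25 + 28 + 42 + 132
= 429


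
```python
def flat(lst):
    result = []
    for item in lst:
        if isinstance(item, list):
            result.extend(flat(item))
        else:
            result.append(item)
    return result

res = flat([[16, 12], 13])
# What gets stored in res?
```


flat([[16, 12], 13])
Processing each element:
  [16, 12] is a list -> flat recursively -> [16, 12]
  13 is not a list -> append 13
= [16, 12, 13]


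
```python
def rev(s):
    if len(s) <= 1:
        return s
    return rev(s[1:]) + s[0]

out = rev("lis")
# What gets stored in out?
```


rev("lis")
= rev("is") + "l"
= rev("s") + "i" + "l"
= "s" + "i" + "l"
= "sil"


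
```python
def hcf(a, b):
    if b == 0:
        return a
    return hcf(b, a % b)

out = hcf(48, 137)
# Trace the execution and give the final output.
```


hcf(48, 137)
= hcf(137, 48 % 137) = hcf(137, 48)
= hcf(48, 137 % 48) = hcf(48, 41)
= hcf(41, 48 % 41) = hcf(41, 7)
= hcf(7, 41 % 7) = hcf(7, 6)
= hcf(6, 7 % 6) = hcf(6, 1)
= hcf(1, 6 % 1) = hcf(1, 0)
b == 0, return a = 1


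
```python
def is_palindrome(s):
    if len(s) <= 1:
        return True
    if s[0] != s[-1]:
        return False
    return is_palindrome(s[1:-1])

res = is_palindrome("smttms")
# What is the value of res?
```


is_palindrome("smttms")
"smttms": s[0]='s' == s[-1]='s' -> is_palindrome("mttm")
"mttm": s[0]='m' == s[-1]='m' -> is_palindrome("tt")
"tt": s[0]='t' == s[-1]='t' -> is_palindrome("")
"": len <= 1 -> True
= True


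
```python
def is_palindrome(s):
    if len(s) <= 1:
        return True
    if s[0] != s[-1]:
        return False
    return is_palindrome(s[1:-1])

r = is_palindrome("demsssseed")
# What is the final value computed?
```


is_palindrome("demsssseed")
"demsssseed": s[0]='d' == s[-1]='d' -> is_palindrome("emssssee")
"emssssee": s[0]='e' == s[-1]='e' -> is_palindrome("msssse")
"msssse": s[0]='m' != s[-1]='e' -> False
= False


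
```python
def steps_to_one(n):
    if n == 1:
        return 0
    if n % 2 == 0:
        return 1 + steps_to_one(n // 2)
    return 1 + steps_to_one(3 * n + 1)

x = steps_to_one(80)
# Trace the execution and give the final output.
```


steps_to_one(80)
80 is even -> steps_to_one(40)
40 is even -> steps_to_one(20)
20 is even -> steps_to_one(10)
10 is even -> steps_to_one(5)
5 is odd -> 3*5+1 = 16 -> steps_to_one(16)
16 is even -> steps_to_one(8)
8 is even -> steps_to_one(4)
4 is even -> steps_to_one(2)
2 is even -> steps_to_one(1)
Reached 1 after 9 steps
= 9


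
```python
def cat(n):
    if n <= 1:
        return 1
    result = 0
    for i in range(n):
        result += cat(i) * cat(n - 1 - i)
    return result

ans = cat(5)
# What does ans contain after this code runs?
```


cat(5)
= sum of cat(i) * cat(5-1-i) for i in 0..4
First compute sub-values bottom-up:
  cat(0) = 1, cat(1) = 1
  cat(2) = 1*1 + 1*1 = 2
  cat(3) = 1*2 + 1*1 + 2*1 = 5
  cat(4) = 1*5 + 1*2 + 2*1 + 5*1 = 14
Now cat(5):
  cat(0)*cat(4) = 1*14 = 14
  cat(1)*cat(3) = 1*5 = 5
  cat(2)*cat(2) = 2*2 = 4
  cat(3)*cat(1) = 5*1 = 5
  cat(4)*cat(0) = 14*1 = 14
= 14 + 5 + 4 + 5 + 14
= 42


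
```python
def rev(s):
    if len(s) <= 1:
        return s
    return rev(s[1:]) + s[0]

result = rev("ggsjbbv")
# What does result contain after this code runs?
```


rev("ggsjbbv")
= rev("gsjbbv") + "g"
= rev("sjbbv") + "g" + "g"
= rev("jbbv") + "s" + "g" + "g"
= rev("bbv") + "j" + "s" + "g" + "g"
= rev("bv") + "b" + "j" + "s" + "g" + "g"
= rev("v") + "b" + "b" + "j" + "s" + "g" + "g"
= "v" + "b" + "b" + "j" + "s" + "g" + "g"
= "vbbjsgg"


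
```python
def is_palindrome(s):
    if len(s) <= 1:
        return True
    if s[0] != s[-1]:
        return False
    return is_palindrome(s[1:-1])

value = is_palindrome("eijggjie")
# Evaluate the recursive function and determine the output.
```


is_palindrome("eijggjie")
"eijggjie": s[0]='e' == s[-1]='e' -> is_palindrome("ijggji")
"ijggji": s[0]='i' == s[-1]='i' -> is_palindrome("jggj")
"jggj": s[0]='j' == s[-1]='j' -> is_palindrome("gg")
"gg": s[0]='g' == s[-1]='g' -> is_palindrome("")
"": len <= 1 -> True
= True


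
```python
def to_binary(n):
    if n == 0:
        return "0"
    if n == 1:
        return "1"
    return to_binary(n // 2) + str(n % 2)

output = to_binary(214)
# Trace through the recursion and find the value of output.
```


to_binary(214)
= to_binary(107) + "0"
= to_binary(53) + "1" + "0"
= to_binary(26) + "1" + "1" + "0"
= to_binary(13) + "0" + "1" + "1" + "0"
= to_binary(6) + "1" + "0" + "1" + "1" + "0"
= to_binary(3) + "0" + "1" + "0" + "1" + "1" + "0"
= to_binary(1) + "1" + "0" + "1" + "0" + "1" + "1" + "0"
= "1" + "1" + "0" + "1" + "0" + "1" + "1" + "0"
= "11010110"


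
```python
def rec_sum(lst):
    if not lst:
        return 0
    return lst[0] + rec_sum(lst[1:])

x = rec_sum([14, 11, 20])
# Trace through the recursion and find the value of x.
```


rec_sum([14, 11, 20])
= 14 + rec_sum([11, 20])
= 14 + 11 + rec_sum([20])
= 14 + 11 + 20 + rec_sum([])
= 14 + 11 + 20 + 0
= 45


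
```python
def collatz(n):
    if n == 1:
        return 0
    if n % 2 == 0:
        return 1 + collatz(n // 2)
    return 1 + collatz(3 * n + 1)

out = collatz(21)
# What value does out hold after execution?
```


collatz(21)
21 is odd -> 3*21+1 = 64 -> collatz(64)
64 is even -> collatz(32)
32 is even -> collatz(16)
16 is even -> collatz(8)
8 is even -> collatz(4)
4 is even -> collatz(2)
2 is even -> collatz(1)
Reached 1 after 7 steps
= 7


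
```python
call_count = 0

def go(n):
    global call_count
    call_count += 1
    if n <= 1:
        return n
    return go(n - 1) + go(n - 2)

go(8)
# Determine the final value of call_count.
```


go(8) calls go(7) and go(6); each non-base call branches into two more.
Let C(k) = total number of calls made by go(k), including the call to go(k) itself.
Base cases: C(0) = 1, C(1) = 1
Recurrence: C(k) = 1 + C(k-1) + C(k-2)
  C(2) = 1 + C(1) + C(0) = 1 + 1 + 1 = 3
  C(3) = 1 + C(2) + C(1) = 1 + 3 + 1 = 5
  C(4) = 1 + C(3) + C(2) = 1 + 5 + 3 = 9
  C(5) = 1 + C(4) + C(3) = 1 + 9 + 5 = 15
  C(6) = 1 + C(5) + C(4) = 1 + 15 + 9 = 25
  C(7) = 1 + C(6) + C(5) = 1 + 25 + 15 = 41
  C(8) = 1 + C(7) + C(6) = 1 + 41 + 25 = 67
Total calls = C(8) = 67


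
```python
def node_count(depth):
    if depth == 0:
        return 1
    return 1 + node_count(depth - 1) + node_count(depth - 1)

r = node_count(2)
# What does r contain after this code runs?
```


node_count(2)
= 1 + node_count(1) + node_count(1)
= 1 + 2 * node_count(1)
node_count(k) = 2^(k+1) - 1
node_count(0) = 1
node_count(1) = 3
node_count(2) = 7
node_count(2) = 2^3 - 1 = 7


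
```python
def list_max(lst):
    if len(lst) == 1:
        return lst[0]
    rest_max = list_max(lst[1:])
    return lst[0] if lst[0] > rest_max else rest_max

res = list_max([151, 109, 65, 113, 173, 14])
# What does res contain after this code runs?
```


list_max([151, 109, 65, 113, 173, 14])
= compare 151 with list_max([109, 65, 113, 173, 14])
= compare 109 with list_max([65, 113, 173, 14])
= compare 65 with list_max([113, 173, 14])
= compare 113 with list_max([173, 14])
= compare 173 with list_max([14])
Base: list_max([14]) = 14
compare 173 with 14: max = 173
compare 113 with 173: max = 173
compare 65 with 173: max = 173
compare 109 with 173: max = 173
compare 151 with 173: max = 173
= 173


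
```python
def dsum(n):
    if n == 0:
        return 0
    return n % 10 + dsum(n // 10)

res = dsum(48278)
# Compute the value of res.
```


dsum(48278)
= 8 + dsum(4827)
= 8 + 7 + dsum(482)
= 8 + 7 + 2 + dsum(48)
= 8 + 7 + 2 + 8 + dsum(4)
= 8 + 7 + 2 + 8 + 4 + dsum(0)
= 8 + 7 + 2 + 8 + 4 + 0
= 29


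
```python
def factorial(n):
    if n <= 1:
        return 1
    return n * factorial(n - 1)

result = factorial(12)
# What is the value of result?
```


factorial(12)
= 12 * factorial(11)
= 12 * 11 * factorial(10)
= 12 * 11 * 10 * factorial(9)
= 12 * 11 * 10 * 9 * factorial(8)
= 12 * 11 * 10 * 9 * 8 * factorial(7)
= 12 * 11 * 10 * 9 * 8 * 7 * factorial(6)
= 12 * 11 * 10 * 9 * 8 * 7 * 6 * factorial(5)
= 12 * 11 * 10 * 9 * 8 * 7 * 6 * 5 * factorial(4)
= 12 * 11 * 10 * 9 * 8 * 7 * 6 * 5 * 4 * factorial(3)
= 12 * 11 * 10 * 9 * 8 * 7 * 6 * 5 * 4 * 3 * factorial(2)
= 12 * 11 * 10 * 9 * 8 * 7 * 6 * 5 * 4 * 3 * 2 * factorial(1)
= 12 * 11 * 10 * 9 * 8 * 7 * 6 * 5 * 4 * 3 * 2 * 1
= 479001600


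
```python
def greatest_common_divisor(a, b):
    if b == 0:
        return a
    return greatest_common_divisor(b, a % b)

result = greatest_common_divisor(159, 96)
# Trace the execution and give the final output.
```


greatest_common_divisor(159, 96)
= greatest_common_divisor(96, 159 % 96) = greatest_common_divisor(96, 63)
= greatest_common_divisor(63, 96 % 63) = greatest_common_divisor(63, 33)
= greatest_common_divisor(33, 63 % 33) = greatest_common_divisor(33, 30)
= greatest_common_divisor(30, 33 % 30) = greatest_common_divisor(30, 3)
= greatest_common_divisor(3, 30 % 3) = greatest_common_divisor(3, 0)
b == 0, return a = 3


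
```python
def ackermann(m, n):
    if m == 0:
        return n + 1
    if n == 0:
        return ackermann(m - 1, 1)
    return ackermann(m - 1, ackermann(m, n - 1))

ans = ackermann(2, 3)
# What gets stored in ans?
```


ackermann(2, 3)
= ackermann(1, ackermann(2, 2))
First compute ackermann(2, 2) = 7
= ackermann(1, 7)
= 9


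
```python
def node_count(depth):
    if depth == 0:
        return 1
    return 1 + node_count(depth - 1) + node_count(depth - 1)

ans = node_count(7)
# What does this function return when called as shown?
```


node_count(7)
= 1 + node_count(6) + node_count(6)
= 1 + 2 * node_count(6)
node_count(k) = 2^(k+1) - 1
node_count(0) = 1
node_count(1) = 3
node_count(2) = 7
node_count(3) = 15
node_count(4) = 31
node_count(7) = 2^8 - 1 = 255


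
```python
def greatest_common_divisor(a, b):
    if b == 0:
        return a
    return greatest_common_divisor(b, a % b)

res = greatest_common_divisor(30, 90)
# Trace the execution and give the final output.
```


greatest_common_divisor(30, 90)
= greatest_common_divisor(90, 30 % 90) = greatest_common_divisor(90, 30)
= greatest_common_divisor(30, 90 % 30) = greatest_common_divisor(30, 0)
b == 0, return a = 30


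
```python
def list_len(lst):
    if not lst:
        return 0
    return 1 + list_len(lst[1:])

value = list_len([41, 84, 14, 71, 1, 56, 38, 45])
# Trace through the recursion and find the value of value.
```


list_len([41, 84, 14, 71, 1, 56, 38, 45])
= 1 + list_len([84, 14, 71, 1, 56, 38, 45])
= 1 + 1 + list_len([14, 71, 1, 56, 38, 45])
= 1 + 1 + 1 + list_len([71, 1, 56, 38, 45])
= 1 + 1 + 1 + 1 + list_len([1, 56, 38, 45])
= 1 + 1 + 1 + 1 + 1 + list_len([56, 38, 45])
= 1 + 1 + 1 + 1 + 1 + 1 + list_len([38, 45])
= 1 + 1 + 1 + 1 + 1 + 1 + 1 + list_len([45])
= 1 + 1 + 1 + 1 + 1 + 1 + 1 + 1 + list_len([])
= 1 + 1 + 1 + 1 + 1 + 1 + 1 + 1 + 0
= 8


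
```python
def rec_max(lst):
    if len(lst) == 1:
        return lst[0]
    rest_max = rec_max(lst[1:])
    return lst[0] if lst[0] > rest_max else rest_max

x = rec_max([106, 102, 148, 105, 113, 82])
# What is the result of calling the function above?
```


rec_max([106, 102, 148, 105, 113, 82])
= compare 106 with rec_max([102, 148, 105, 113, 82])
= compare 102 with rec_max([148, 105, 113, 82])
= compare 148 with rec_max([105, 113, 82])
= compare 105 with rec_max([113, 82])
= compare 113 with rec_max([82])
Base: rec_max([82]) = 82
compare 113 with 82: max = 113
compare 105 with 113: max = 113
compare 148 with 113: max = 148
compare 102 with 148: max = 148
compare 106 with 148: max = 148
= 148


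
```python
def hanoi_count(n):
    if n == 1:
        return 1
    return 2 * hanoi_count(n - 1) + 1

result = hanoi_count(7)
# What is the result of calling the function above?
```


hanoi_count(7)
= 2 * hanoi_count(6) + 1
= 2 * (2 * hanoi_count(5) + 1) + 1
= 2 * (2 * (2 * hanoi_count(4) + 1) + 1) + 1
= 2 * (2 * (2 * (2 * hanoi_count(3) + 1) + 1) + 1) + 1
= 2 * (2 * (2 * (2 * (2 * hanoi_count(2) + 1) + 1) + 1) + 1) + 1
= 2 * (2 * (2 * (2 * (2 * (2 * hanoi_count(1) + 1) + 1) + 1) + 1) + 1) + 1
Now compute bottom-up:
hanoi_count(1) = 1
hanoi_count(2) = 2 * 1 + 1 = 3
hanoi_count(3) = 2 * 3 + 1 = 7
hanoi_count(4) = 2 * 7 + 1 = 15
hanoi_count(5) = 2 * 15 + 1 = 31
hanoi_count(6) = 2 * 31 + 1 = 63
hanoi_count(7) = 2 * 63 + 1 = 127
= 127
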